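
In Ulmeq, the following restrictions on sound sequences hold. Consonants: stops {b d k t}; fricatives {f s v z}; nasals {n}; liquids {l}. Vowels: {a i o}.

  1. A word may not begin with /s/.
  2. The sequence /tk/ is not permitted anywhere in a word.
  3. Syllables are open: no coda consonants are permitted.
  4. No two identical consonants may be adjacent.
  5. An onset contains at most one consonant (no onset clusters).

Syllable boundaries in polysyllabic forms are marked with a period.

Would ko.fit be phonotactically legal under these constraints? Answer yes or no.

ko.fit — violates constraint 3: syllable 2 coda /t/ has 1 consonant (> 0) → phonotactically illegal

no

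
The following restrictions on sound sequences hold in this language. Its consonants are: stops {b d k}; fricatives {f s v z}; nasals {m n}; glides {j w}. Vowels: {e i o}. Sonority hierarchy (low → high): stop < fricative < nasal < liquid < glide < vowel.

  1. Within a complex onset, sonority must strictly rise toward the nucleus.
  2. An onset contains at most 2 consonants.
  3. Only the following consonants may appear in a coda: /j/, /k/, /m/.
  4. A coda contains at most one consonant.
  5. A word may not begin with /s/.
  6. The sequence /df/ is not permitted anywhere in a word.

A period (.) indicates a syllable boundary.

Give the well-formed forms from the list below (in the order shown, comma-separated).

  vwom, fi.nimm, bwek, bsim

vwom — σ1 onset /vw/ (2→5 rises), coda /m/ ok → well-formed
fi.nimm — violates constraint 4: syllable 2 coda /mm/ has 2 consonants (> 1) → ill-formed
bwek — σ1 onset /bw/ (1→5 rises), coda /k/ ok → well-formed
bsim — σ1 onset /bs/ (1→2 rises), coda /m/ ok → well-formed

vwom, bwek, bsim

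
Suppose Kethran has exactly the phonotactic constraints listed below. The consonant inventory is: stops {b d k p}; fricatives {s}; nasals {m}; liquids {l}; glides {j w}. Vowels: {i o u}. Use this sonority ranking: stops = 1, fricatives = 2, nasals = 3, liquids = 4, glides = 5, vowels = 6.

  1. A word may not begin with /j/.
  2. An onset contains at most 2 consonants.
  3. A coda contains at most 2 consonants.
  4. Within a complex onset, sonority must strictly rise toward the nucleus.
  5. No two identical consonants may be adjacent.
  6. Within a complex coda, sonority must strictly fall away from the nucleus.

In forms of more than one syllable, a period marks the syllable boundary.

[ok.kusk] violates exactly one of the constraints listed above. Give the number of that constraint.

[ok.kusk]: adjacent identical consonants /kk/.
This is a violation of constraint 5: "No two identical consonants may be adjacent."
The remaining constraints (1, 2, 3, 4, 6) are satisfied.

5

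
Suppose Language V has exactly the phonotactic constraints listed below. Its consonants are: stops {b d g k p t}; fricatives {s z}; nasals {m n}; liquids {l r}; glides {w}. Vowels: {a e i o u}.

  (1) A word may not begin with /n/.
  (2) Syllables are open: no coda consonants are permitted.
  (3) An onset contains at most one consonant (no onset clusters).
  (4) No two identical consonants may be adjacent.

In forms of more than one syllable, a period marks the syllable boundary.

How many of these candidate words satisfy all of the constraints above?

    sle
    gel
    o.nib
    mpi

sle — violates constraint 3: syllable 1 onset /sl/ has 2 consonants (> 1) → not permitted
gel — violates constraint 2: syllable 1 coda /l/ has 1 consonant (> 0) → not permitted
o.nib — violates constraint 2: syllable 2 coda /b/ has 1 consonant (> 0) → not permitted
mpi — violates constraint 3: syllable 1 onset /mp/ has 2 consonants (> 1) → not permitted
No form is permitted → 0.

0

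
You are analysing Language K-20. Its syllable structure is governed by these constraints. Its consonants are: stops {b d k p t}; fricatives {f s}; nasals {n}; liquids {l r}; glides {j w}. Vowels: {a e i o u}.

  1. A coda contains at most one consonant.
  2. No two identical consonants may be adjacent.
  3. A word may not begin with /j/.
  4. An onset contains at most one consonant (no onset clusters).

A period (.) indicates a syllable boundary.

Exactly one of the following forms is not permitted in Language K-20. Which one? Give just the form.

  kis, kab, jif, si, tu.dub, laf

kis — σ1 onset /k/, coda /s/ ok → permitted
kab — σ1 onset /k/, coda /b/ ok → permitted
jif — violates constraint 3: word begins with /j/ → not permitted
si — σ1 onset /s/, coda /∅/ ok → permitted
tu.dub — σ1 onset /t/, coda /∅/ ok; σ2 onset /d/, coda /b/ ok → permitted
laf — σ1 onset /l/, coda /f/ ok → permitted

jif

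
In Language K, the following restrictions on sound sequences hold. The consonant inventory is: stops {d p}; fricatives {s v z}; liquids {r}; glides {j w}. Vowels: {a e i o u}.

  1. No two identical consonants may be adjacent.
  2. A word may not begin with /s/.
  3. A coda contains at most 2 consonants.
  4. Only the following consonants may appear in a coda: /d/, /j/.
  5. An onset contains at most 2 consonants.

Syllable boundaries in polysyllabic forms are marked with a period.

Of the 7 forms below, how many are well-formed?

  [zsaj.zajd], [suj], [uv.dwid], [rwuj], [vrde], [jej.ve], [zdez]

3

[zsaj.zajd] — σ1 onset /zs/ (2C), coda /j/ ok; σ2 onset /z/, coda /jd/ (2C) ok → well-formed
[suj] — violates constraint 2: word begins with /s/ → ill-formed
[uv.dwid] — violates constraint 4: syllable 1 coda contains /v/, which is not a licensed coda consonant → ill-formed
[rwuj] — σ1 onset /rw/ (2C), coda /j/ ok → well-formed
[vrde] — violates constraint 5: syllable 1 onset /vrd/ has 3 consonants (> 2) → ill-formed
[jej.ve] — σ1 onset /j/, coda /j/ ok; σ2 onset /v/, coda /∅/ ok → well-formed
[zdez] — violates constraint 4: syllable 1 coda contains /z/, which is not a licensed coda consonant → ill-formed
Well-formed: [zsaj.zajd], [rwuj], [jej.ve] → 3.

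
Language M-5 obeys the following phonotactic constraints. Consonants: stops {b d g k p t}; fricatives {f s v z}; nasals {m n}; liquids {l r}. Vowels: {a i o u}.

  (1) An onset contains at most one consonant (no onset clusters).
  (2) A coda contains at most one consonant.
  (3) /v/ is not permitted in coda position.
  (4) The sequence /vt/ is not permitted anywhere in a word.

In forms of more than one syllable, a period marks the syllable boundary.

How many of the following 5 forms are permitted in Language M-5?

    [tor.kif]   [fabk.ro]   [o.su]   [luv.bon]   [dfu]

2

[tor.kif] — σ1 onset /t/, coda /r/ ok; σ2 onset /k/, coda /f/ ok → permitted
[fabk.ro] — violates constraint 2: syllable 1 coda /bk/ has 2 consonants (> 1) → not permitted
[o.su] — σ1 onset /∅/, coda /∅/ ok; σ2 onset /s/, coda /∅/ ok → permitted
[luv.bon] — violates constraint 3: syllable 1 coda contains /v/ → not permitted
[dfu] — violates constraint 1: syllable 1 onset /df/ has 2 consonants (> 1) → not permitted
Permitted: [tor.kif], [o.su] → 2.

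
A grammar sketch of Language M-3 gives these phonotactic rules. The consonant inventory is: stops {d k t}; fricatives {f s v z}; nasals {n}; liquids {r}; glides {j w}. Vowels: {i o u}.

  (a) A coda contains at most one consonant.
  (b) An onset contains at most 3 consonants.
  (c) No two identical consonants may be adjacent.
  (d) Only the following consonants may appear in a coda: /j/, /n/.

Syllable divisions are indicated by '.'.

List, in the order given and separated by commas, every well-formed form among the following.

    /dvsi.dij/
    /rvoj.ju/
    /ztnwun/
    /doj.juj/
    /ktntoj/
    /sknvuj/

/dvsi.dij/ — σ1 onset /dvs/ (3C), coda /∅/ ok; σ2 onset /d/, coda /j/ ok → well-formed
/rvoj.ju/ — violates constraint (c): adjacent identical consonants /jj/ → ill-formed
/ztnwun/ — violates constraint (b): syllable 1 onset /ztnw/ has 4 consonants (> 3) → ill-formed
/doj.juj/ — violates constraint (c): adjacent identical consonants /jj/ → ill-formed
/ktntoj/ — violates constraint (b): syllable 1 onset /ktnt/ has 4 consonants (> 3) → ill-formed
/sknvuj/ — violates constraint (b): syllable 1 onset /sknv/ has 4 consonants (> 3) → ill-formed

/dvsi.dij/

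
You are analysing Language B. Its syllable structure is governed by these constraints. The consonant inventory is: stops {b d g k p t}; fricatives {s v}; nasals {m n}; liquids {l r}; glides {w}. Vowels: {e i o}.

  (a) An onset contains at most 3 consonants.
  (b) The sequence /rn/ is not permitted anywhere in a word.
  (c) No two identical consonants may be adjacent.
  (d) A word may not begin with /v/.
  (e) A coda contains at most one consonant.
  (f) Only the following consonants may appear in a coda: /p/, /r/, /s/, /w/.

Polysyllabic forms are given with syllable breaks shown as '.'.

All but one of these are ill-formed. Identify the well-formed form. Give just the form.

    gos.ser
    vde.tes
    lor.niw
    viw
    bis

gos.ser — violates constraint (c): adjacent identical consonants /ss/ → ill-formed
vde.tes — violates constraint (d): word begins with /v/ → ill-formed
lor.niw — violates constraint (b): contains banned sequence /rn/ → ill-formed
viw — violates constraint (d): word begins with /v/ → ill-formed
bis — σ1 onset /b/, coda /s/ ok → well-formed

bis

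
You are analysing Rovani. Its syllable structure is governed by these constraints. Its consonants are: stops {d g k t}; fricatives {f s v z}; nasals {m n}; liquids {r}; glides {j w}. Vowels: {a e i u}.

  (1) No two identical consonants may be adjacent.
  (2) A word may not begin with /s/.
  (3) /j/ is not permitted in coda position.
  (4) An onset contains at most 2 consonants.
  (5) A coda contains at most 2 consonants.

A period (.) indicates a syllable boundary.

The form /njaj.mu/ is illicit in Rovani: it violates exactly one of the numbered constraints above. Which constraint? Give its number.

3

/njaj.mu/: syllable 1 coda contains /j/.
This is a violation of constraint 3: "/j/ is not permitted in coda position."
The remaining constraints (1, 2, 4, 5) are satisfied.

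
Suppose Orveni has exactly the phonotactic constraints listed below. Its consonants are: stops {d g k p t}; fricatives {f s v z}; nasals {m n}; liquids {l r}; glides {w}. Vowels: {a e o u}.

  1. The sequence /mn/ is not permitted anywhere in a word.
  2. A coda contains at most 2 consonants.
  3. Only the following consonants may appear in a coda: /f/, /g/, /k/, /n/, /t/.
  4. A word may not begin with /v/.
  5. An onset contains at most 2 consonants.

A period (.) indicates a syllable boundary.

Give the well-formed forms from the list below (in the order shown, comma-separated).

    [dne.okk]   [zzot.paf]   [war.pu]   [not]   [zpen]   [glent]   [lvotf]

[dne.okk], [zzot.paf], [not], [zpen], [glent], [lvotf]

[dne.okk] — σ1 onset /dn/ (2C), coda /∅/ ok; σ2 onset /∅/, coda /kk/ (2C) ok → well-formed
[zzot.paf] — σ1 onset /zz/ (2C), coda /t/ ok; σ2 onset /p/, coda /f/ ok → well-formed
[war.pu] — violates constraint 3: syllable 1 coda contains /r/, which is not a licensed coda consonant → ill-formed
[not] — σ1 onset /n/, coda /t/ ok → well-formed
[zpen] — σ1 onset /zp/ (2C), coda /n/ ok → well-formed
[glent] — σ1 onset /gl/ (2C), coda /nt/ (2C) ok → well-formed
[lvotf] — σ1 onset /lv/ (2C), coda /tf/ (2C) ok → well-formed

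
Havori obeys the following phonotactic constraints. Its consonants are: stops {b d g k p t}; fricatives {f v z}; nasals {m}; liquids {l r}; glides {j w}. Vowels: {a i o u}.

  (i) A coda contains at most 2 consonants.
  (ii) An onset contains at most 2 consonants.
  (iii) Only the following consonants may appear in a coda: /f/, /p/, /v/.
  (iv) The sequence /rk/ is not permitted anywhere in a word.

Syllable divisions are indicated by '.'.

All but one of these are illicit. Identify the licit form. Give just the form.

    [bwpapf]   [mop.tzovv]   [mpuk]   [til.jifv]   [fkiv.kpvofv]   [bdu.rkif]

[bwpapf] — violates constraint (ii): syllable 1 onset /bwp/ has 3 consonants (> 2) → illicit
[mop.tzovv] — σ1 onset /m/, coda /p/ ok; σ2 onset /tz/ (2C), coda /vv/ (2C) ok → licit
[mpuk] — violates constraint (iii): syllable 1 coda contains /k/, which is not a licensed coda consonant → illicit
[til.jifv] — violates constraint (iii): syllable 1 coda contains /l/, which is not a licensed coda consonant → illicit
[fkiv.kpvofv] — violates constraint (ii): syllable 2 onset /kpv/ has 3 consonants (> 2) → illicit
[bdu.rkif] — violates constraint (iv): contains banned sequence /rk/ → illicit

[mop.tzovv]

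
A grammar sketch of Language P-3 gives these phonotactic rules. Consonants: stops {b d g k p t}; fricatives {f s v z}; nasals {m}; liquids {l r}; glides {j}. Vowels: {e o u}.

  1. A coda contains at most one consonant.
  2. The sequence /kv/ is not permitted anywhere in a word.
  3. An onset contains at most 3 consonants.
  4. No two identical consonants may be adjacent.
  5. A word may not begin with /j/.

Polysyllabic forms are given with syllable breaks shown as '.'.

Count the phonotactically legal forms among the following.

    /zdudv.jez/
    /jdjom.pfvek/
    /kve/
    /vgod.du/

0

/zdudv.jez/ — violates constraint 1: syllable 1 coda /dv/ has 2 consonants (> 1) → phonotactically illegal
/jdjom.pfvek/ — violates constraint 5: word begins with /j/ → phonotactically illegal
/kve/ — violates constraint 2: contains banned sequence /kv/ → phonotactically illegal
/vgod.du/ — violates constraint 4: adjacent identical consonants /dd/ → phonotactically illegal
No form is phonotactically legal → 0.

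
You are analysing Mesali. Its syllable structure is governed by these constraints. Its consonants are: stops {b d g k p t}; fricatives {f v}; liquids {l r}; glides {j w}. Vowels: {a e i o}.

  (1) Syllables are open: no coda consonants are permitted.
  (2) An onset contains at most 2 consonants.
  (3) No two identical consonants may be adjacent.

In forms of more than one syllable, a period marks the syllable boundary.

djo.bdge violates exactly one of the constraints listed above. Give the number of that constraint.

2

djo.bdge: syllable 2 onset /bdg/ has 3 consonants (> 2).
This is a violation of constraint 2: "An onset contains at most 2 consonants."
The remaining constraints (1, 3) are satisfied.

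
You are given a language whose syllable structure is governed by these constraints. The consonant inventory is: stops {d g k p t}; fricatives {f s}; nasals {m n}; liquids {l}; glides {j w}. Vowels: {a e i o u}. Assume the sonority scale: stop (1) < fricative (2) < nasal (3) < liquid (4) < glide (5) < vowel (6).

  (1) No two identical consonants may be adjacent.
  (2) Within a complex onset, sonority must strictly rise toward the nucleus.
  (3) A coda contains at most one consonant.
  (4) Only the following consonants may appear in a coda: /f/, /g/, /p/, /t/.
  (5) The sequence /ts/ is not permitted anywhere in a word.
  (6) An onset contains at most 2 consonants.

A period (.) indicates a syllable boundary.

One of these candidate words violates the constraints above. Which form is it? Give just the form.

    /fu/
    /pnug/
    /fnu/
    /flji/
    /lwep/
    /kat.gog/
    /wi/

/flji/

/fu/ — σ1 onset /f/, coda /∅/ ok → licit
/pnug/ — σ1 onset /pn/ (1→3 rises), coda /g/ ok → licit
/fnu/ — σ1 onset /fn/ (2→3 rises), coda /∅/ ok → licit
/flji/ — violates constraint 6: syllable 1 onset /flj/ has 3 consonants (> 2) → illicit
/lwep/ — σ1 onset /lw/ (4→5 rises), coda /p/ ok → licit
/kat.gog/ — σ1 onset /k/, coda /t/ ok; σ2 onset /g/, coda /g/ ok → licit
/wi/ — σ1 onset /w/, coda /∅/ ok → licit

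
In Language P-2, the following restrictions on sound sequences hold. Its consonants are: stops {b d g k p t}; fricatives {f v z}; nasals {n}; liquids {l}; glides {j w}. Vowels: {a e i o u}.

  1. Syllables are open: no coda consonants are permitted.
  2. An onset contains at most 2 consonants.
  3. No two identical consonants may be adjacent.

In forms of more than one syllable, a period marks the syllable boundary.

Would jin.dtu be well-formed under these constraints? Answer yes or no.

no

jin.dtu — violates constraint 1: syllable 1 coda /n/ has 1 consonant (> 0) → ill-formed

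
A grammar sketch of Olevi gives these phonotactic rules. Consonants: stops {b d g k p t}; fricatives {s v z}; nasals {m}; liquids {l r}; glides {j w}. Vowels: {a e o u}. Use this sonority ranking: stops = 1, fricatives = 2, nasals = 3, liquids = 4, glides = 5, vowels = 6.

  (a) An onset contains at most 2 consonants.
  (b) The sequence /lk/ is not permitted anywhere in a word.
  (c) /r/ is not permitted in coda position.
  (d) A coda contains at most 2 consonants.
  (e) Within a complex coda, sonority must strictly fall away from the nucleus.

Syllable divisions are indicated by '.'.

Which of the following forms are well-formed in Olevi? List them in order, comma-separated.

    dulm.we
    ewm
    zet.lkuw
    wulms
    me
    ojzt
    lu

dulm.we — σ1 onset /d/, coda /lm/ (4→3 falls) ok; σ2 onset /w/, coda /∅/ ok → well-formed
ewm — σ1 onset /∅/, coda /wm/ (5→3 falls) ok → well-formed
zet.lkuw — violates constraint (b): contains banned sequence /lk/ → ill-formed
wulms — violates constraint (d): syllable 1 coda /lms/ has 3 consonants (> 2) → ill-formed
me — σ1 onset /m/, coda /∅/ ok → well-formed
ojzt — violates constraint (d): syllable 1 coda /jzt/ has 3 consonants (> 2) → ill-formed
lu — σ1 onset /l/, coda /∅/ ok → well-formed

dulm.we, ewm, me, lu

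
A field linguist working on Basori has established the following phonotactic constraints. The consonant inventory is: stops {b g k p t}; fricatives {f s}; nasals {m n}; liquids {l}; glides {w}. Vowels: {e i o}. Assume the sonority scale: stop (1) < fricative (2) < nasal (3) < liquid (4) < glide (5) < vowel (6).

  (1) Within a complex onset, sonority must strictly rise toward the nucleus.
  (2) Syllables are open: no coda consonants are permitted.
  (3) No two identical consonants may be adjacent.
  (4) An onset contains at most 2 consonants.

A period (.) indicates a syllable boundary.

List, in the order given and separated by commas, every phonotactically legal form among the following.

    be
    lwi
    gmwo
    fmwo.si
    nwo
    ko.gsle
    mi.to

be — σ1 onset /b/, coda /∅/ ok → phonotactically legal
lwi — σ1 onset /lw/ (4→5 rises), coda /∅/ ok → phonotactically legal
gmwo — violates constraint 4: syllable 1 onset /gmw/ has 3 consonants (> 2) → phonotactically illegal
fmwo.si — violates constraint 4: syllable 1 onset /fmw/ has 3 consonants (> 2) → phonotactically illegal
nwo — σ1 onset /nw/ (3→5 rises), coda /∅/ ok → phonotactically legal
ko.gsle — violates constraint 4: syllable 2 onset /gsl/ has 3 consonants (> 2) → phonotactically illegal
mi.to — σ1 onset /m/, coda /∅/ ok; σ2 onset /t/, coda /∅/ ok → phonotactically legal

be, lwi, nwo, mi.to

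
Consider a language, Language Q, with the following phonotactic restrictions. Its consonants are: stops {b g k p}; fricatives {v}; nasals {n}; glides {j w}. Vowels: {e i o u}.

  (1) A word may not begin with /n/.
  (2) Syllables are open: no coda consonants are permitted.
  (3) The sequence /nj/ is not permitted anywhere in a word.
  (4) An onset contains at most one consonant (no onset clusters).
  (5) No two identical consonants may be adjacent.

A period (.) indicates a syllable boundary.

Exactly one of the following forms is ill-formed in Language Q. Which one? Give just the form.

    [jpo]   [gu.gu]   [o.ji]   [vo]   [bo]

[jpo] — violates constraint 4: syllable 1 onset /jp/ has 2 consonants (> 1) → ill-formed
[gu.gu] — σ1 onset /g/, coda /∅/ ok; σ2 onset /g/, coda /∅/ ok → well-formed
[o.ji] — σ1 onset /∅/, coda /∅/ ok; σ2 onset /j/, coda /∅/ ok → well-formed
[vo] — σ1 onset /v/, coda /∅/ ok → well-formed
[bo] — σ1 onset /b/, coda /∅/ ok → well-formed

[jpo]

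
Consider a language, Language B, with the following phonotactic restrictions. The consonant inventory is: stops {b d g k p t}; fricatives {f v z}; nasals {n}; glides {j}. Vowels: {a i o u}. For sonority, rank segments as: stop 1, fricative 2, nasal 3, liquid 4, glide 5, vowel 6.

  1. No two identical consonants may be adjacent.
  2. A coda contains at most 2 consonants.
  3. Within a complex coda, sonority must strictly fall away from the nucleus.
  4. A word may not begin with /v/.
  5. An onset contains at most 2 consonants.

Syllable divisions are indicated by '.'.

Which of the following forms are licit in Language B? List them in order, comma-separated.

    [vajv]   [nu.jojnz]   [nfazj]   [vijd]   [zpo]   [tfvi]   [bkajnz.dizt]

[vajv] — violates constraint 4: word begins with /v/ → illicit
[nu.jojnz] — violates constraint 2: syllable 2 coda /jnz/ has 3 consonants (> 2) → illicit
[nfazj] — violates constraint 3: syllable 1 coda /zj/: /z/ (fricative, 2) → /j/ (glide, 5) does not fall → illicit
[vijd] — violates constraint 4: word begins with /v/ → illicit
[zpo] — σ1 onset /zp/ (2C), coda /∅/ ok → licit
[tfvi] — violates constraint 5: syllable 1 onset /tfv/ has 3 consonants (> 2) → illicit
[bkajnz.dizt] — violates constraint 2: syllable 1 coda /jnz/ has 3 consonants (> 2) → illicit

[zpo]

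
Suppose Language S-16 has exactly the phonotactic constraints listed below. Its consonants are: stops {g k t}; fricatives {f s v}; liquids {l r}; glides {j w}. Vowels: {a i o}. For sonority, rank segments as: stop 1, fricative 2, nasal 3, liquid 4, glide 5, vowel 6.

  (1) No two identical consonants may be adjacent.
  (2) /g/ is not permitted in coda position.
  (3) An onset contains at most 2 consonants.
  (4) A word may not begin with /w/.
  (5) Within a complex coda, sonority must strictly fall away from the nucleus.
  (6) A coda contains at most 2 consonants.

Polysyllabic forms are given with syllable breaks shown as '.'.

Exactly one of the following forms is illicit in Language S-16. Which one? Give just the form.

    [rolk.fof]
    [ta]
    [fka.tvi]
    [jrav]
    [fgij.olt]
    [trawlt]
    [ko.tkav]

[rolk.fof] — σ1 onset /r/, coda /lk/ (4→1 falls) ok; σ2 onset /f/, coda /f/ ok → licit
[ta] — σ1 onset /t/, coda /∅/ ok → licit
[fka.tvi] — σ1 onset /fk/ (2C), coda /∅/ ok; σ2 onset /tv/ (2C), coda /∅/ ok → licit
[jrav] — σ1 onset /jr/ (2C), coda /v/ ok → licit
[fgij.olt] — σ1 onset /fg/ (2C), coda /j/ ok; σ2 onset /∅/, coda /lt/ (4→1 falls) ok → licit
[trawlt] — violates constraint 6: syllable 1 coda /wlt/ has 3 consonants (> 2) → illicit
[ko.tkav] — σ1 onset /k/, coda /∅/ ok; σ2 onset /tk/ (2C), coda /v/ ok → licit

[trawlt]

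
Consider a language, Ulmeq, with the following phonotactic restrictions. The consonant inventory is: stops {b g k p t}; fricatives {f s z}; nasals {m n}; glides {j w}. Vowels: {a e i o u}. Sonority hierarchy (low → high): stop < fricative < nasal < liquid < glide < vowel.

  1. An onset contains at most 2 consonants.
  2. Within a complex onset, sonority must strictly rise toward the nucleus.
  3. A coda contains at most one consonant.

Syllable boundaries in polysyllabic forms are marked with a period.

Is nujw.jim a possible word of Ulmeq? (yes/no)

no

nujw.jim — violates constraint 3: syllable 1 coda /jw/ has 2 consonants (> 1) → ill-formed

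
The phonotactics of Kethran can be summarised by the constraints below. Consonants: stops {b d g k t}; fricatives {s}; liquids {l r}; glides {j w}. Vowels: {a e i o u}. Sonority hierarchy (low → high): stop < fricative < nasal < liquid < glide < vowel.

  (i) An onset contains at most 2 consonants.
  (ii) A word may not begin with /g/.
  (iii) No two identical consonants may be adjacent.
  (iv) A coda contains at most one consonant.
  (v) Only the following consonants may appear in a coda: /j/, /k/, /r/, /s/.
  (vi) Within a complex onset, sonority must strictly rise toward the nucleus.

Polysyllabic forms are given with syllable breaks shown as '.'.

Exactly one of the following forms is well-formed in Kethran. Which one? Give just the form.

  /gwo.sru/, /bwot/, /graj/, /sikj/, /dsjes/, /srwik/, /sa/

/sa/

/gwo.sru/ — violates constraint (ii): word begins with /g/ → ill-formed
/bwot/ — violates constraint (v): syllable 1 coda contains /t/, which is not a licensed coda consonant → ill-formed
/graj/ — violates constraint (ii): word begins with /g/ → ill-formed
/sikj/ — violates constraint (iv): syllable 1 coda /kj/ has 2 consonants (> 1) → ill-formed
/dsjes/ — violates constraint (i): syllable 1 onset /dsj/ has 3 consonants (> 2) → ill-formed
/srwik/ — violates constraint (i): syllable 1 onset /srw/ has 3 consonants (> 2) → ill-formed
/sa/ — σ1 onset /s/, coda /∅/ ok → well-formed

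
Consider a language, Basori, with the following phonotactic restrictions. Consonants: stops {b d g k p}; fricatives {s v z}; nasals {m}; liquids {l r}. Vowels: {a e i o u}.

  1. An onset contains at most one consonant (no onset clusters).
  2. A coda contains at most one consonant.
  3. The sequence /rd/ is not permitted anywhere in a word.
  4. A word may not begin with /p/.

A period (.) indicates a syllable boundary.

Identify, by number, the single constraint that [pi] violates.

[pi]: word begins with /p/.
This is a violation of constraint 4: "A word may not begin with /p/."
The remaining constraints (1, 2, 3) are satisfied.

4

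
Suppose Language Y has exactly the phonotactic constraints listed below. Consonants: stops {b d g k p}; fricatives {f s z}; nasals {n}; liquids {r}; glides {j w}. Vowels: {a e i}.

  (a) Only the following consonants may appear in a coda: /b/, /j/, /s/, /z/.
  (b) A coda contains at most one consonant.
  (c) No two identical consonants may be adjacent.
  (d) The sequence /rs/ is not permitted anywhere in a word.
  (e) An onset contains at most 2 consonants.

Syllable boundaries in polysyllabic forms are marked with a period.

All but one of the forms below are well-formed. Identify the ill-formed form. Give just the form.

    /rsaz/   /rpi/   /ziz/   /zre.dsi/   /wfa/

/rsaz/

/rsaz/ — violates constraint (d): contains banned sequence /rs/ → ill-formed
/rpi/ — σ1 onset /rp/ (2C), coda /∅/ ok → well-formed
/ziz/ — σ1 onset /z/, coda /z/ ok → well-formed
/zre.dsi/ — σ1 onset /zr/ (2C), coda /∅/ ok; σ2 onset /ds/ (2C), coda /∅/ ok → well-formed
/wfa/ — σ1 onset /wf/ (2C), coda /∅/ ok → well-formed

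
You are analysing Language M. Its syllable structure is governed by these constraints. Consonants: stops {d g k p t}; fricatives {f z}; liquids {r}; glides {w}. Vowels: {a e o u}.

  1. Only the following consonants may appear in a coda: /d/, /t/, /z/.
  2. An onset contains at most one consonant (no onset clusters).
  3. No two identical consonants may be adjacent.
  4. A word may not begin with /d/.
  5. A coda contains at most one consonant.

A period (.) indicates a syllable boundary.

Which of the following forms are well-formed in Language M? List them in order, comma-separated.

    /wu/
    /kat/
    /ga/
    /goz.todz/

/wu/, /kat/, /ga/

/wu/ — σ1 onset /w/, coda /∅/ ok → well-formed
/kat/ — σ1 onset /k/, coda /t/ ok → well-formed
/ga/ — σ1 onset /g/, coda /∅/ ok → well-formed
/goz.todz/ — violates constraint 5: syllable 2 coda /dz/ has 2 consonants (> 1) → ill-formed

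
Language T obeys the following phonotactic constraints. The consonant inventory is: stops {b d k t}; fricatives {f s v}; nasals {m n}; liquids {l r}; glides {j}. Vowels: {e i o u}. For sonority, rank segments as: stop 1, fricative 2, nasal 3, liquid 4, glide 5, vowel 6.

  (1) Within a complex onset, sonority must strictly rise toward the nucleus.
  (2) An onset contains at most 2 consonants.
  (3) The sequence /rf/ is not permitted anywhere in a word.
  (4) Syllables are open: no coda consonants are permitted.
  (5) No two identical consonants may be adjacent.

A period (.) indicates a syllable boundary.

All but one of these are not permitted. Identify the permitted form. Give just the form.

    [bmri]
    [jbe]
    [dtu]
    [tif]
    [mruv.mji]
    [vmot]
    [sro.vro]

[sro.vro]

[bmri] — violates constraint 2: syllable 1 onset /bmr/ has 3 consonants (> 2) → not permitted
[jbe] — violates constraint 1: syllable 1 onset /jb/: /j/ (glide, 5) → /b/ (stop, 1) does not rise → not permitted
[dtu] — violates constraint 1: syllable 1 onset /dt/: /d/ (stop, 1) → /t/ (stop, 1) does not rise → not permitted
[tif] — violates constraint 4: syllable 1 coda /f/ has 1 consonant (> 0) → not permitted
[mruv.mji] — violates constraint 4: syllable 1 coda /v/ has 1 consonant (> 0) → not permitted
[vmot] — violates constraint 4: syllable 1 coda /t/ has 1 consonant (> 0) → not permitted
[sro.vro] — σ1 onset /sr/ (2→4 rises), coda /∅/ ok; σ2 onset /vr/ (2→4 rises), coda /∅/ ok → permitted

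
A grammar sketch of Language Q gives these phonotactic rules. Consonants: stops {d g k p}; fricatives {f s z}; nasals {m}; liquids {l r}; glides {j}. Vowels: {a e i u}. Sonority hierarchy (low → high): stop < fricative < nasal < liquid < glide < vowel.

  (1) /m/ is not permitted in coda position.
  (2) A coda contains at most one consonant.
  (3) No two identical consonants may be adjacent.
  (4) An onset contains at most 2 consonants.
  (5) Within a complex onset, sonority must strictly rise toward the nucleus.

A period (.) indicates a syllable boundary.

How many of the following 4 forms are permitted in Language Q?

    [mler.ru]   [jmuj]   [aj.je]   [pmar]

1

[mler.ru] — violates constraint 3: adjacent identical consonants /rr/ → not permitted
[jmuj] — violates constraint 5: syllable 1 onset /jm/: /j/ (glide, 5) → /m/ (nasal, 3) does not rise → not permitted
[aj.je] — violates constraint 3: adjacent identical consonants /jj/ → not permitted
[pmar] — σ1 onset /pm/ (1→3 rises), coda /r/ ok → permitted
Permitted: [pmar] → 1.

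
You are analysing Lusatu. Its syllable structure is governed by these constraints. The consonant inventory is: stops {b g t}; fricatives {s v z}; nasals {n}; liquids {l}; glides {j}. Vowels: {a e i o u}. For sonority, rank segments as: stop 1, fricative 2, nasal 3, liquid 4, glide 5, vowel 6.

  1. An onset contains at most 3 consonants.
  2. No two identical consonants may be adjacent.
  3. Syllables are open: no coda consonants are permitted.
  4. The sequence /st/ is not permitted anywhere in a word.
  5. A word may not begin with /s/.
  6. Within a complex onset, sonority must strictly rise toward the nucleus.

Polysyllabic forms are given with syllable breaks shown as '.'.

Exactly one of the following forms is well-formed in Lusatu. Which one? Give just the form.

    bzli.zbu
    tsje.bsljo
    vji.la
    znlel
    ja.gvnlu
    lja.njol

vji.la

bzli.zbu — violates constraint 6: syllable 2 onset /zb/: /z/ (fricative, 2) → /b/ (stop, 1) does not rise → ill-formed
tsje.bsljo — violates constraint 1: syllable 2 onset /bslj/ has 4 consonants (> 3) → ill-formed
vji.la — σ1 onset /vj/ (2→5 rises), coda /∅/ ok; σ2 onset /l/, coda /∅/ ok → well-formed
znlel — violates constraint 3: syllable 1 coda /l/ has 1 consonant (> 0) → ill-formed
ja.gvnlu — violates constraint 1: syllable 2 onset /gvnl/ has 4 consonants (> 3) → ill-formed
lja.njol — violates constraint 3: syllable 2 coda /l/ has 1 consonant (> 0) → ill-formed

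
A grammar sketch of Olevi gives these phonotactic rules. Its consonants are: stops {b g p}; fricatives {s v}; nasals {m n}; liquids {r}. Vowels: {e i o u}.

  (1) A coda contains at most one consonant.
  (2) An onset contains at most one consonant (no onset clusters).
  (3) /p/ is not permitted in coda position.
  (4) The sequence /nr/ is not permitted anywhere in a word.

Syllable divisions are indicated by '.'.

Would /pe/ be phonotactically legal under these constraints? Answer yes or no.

yes

/pe/ — σ1 onset /p/, coda /∅/ ok → phonotactically legal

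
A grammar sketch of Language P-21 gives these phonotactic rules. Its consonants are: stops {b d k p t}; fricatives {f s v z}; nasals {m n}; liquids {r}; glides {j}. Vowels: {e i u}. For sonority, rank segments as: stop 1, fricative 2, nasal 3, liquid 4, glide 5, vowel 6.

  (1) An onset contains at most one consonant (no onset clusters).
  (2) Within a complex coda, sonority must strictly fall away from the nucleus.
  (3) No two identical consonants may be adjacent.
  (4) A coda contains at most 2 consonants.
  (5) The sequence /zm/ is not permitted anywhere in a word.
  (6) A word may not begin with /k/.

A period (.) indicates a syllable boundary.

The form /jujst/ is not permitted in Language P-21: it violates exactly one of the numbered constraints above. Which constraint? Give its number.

/jujst/: syllable 1 coda /jst/ has 3 consonants (> 2).
This is a violation of constraint 4: "A coda contains at most 2 consonants."
The remaining constraints (1, 2, 3, 5, 6) are satisfied.

4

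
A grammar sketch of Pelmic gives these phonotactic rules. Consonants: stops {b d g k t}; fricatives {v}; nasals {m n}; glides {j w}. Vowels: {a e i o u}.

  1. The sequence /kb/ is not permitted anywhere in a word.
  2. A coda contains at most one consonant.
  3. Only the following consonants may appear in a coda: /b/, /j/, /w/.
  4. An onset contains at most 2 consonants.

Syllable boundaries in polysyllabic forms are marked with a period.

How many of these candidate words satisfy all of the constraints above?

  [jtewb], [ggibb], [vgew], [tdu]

2

[jtewb] — violates constraint 2: syllable 1 coda /wb/ has 2 consonants (> 1) → illicit
[ggibb] — violates constraint 2: syllable 1 coda /bb/ has 2 consonants (> 1) → illicit
[vgew] — σ1 onset /vg/ (2C), coda /w/ ok → licit
[tdu] — σ1 onset /td/ (2C), coda /∅/ ok → licit
Licit: [vgew], [tdu] → 2.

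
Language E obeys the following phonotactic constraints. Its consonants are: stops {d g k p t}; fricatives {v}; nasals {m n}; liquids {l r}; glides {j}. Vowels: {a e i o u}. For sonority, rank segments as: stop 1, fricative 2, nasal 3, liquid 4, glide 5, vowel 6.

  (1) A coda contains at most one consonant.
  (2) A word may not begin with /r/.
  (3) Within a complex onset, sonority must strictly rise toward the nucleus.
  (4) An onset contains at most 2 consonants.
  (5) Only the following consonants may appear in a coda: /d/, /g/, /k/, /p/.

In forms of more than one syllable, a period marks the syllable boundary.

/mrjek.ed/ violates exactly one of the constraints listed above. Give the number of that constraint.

/mrjek.ed/: syllable 1 onset /mrj/ has 3 consonants (> 2).
This is a violation of constraint 4: "An onset contains at most 2 consonants."
The remaining constraints (1, 2, 3, 5) are satisfied.

4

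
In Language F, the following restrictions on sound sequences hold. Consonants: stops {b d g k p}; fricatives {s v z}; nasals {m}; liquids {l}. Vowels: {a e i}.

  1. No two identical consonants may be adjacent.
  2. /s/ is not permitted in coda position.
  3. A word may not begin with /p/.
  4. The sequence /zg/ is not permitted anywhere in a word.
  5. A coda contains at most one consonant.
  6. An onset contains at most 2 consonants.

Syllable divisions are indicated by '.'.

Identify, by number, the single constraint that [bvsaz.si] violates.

[bvsaz.si]: syllable 1 onset /bvs/ has 3 consonants (> 2).
This is a violation of constraint 6: "An onset contains at most 2 consonants."
The remaining constraints (1, 2, 3, 4, 5) are satisfied.

6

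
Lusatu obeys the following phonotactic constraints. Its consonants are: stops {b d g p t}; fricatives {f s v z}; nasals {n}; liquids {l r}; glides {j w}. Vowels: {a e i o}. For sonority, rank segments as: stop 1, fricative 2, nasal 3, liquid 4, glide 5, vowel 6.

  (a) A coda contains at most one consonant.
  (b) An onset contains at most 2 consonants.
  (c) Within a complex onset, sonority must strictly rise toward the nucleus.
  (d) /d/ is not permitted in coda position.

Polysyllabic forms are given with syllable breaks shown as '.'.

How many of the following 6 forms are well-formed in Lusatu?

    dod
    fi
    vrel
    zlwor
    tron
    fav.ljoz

4

dod — violates constraint (d): syllable 1 coda contains /d/ → ill-formed
fi — σ1 onset /f/, coda /∅/ ok → well-formed
vrel — σ1 onset /vr/ (2→4 rises), coda /l/ ok → well-formed
zlwor — violates constraint (b): syllable 1 onset /zlw/ has 3 consonants (> 2) → ill-formed
tron — σ1 onset /tr/ (1→4 rises), coda /n/ ok → well-formed
fav.ljoz — σ1 onset /f/, coda /v/ ok; σ2 onset /lj/ (4→5 rises), coda /z/ ok → well-formed
Well-formed: fi, vrel, tron, fav.ljoz → 4.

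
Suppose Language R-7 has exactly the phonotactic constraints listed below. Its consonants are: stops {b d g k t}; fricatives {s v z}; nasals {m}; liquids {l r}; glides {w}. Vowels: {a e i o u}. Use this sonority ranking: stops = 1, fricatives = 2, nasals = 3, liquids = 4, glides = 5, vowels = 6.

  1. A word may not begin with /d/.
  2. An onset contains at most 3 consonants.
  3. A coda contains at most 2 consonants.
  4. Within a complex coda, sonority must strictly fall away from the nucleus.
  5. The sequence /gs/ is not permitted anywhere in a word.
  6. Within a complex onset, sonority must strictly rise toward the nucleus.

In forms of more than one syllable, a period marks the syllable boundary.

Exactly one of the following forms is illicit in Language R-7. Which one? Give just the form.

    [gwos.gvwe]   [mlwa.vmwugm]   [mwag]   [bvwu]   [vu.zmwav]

[mlwa.vmwugm]

[gwos.gvwe] — σ1 onset /gw/ (1→5 rises), coda /s/ ok; σ2 onset /gvw/ (1→2→5 rises), coda /∅/ ok → licit
[mlwa.vmwugm] — violates constraint 4: syllable 2 coda /gm/: /g/ (stop, 1) → /m/ (nasal, 3) does not fall → illicit
[mwag] — σ1 onset /mw/ (3→5 rises), coda /g/ ok → licit
[bvwu] — σ1 onset /bvw/ (1→2→5 rises), coda /∅/ ok → licit
[vu.zmwav] — σ1 onset /v/, coda /∅/ ok; σ2 onset /zmw/ (2→3→5 rises), coda /v/ ok → licit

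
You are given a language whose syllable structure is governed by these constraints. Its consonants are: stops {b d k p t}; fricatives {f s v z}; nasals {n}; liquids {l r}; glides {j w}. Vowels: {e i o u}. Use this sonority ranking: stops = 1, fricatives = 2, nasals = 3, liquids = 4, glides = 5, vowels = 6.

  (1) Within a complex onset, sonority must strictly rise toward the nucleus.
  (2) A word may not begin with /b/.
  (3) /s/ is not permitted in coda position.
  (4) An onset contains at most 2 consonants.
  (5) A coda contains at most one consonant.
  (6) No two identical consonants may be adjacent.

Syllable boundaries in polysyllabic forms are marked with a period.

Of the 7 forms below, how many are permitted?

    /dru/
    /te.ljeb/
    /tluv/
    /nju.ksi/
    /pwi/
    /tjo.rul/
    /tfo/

7

/dru/ — σ1 onset /dr/ (1→4 rises), coda /∅/ ok → permitted
/te.ljeb/ — σ1 onset /t/, coda /∅/ ok; σ2 onset /lj/ (4→5 rises), coda /b/ ok → permitted
/tluv/ — σ1 onset /tl/ (1→4 rises), coda /v/ ok → permitted
/nju.ksi/ — σ1 onset /nj/ (3→5 rises), coda /∅/ ok; σ2 onset /ks/ (1→2 rises), coda /∅/ ok → permitted
/pwi/ — σ1 onset /pw/ (1→5 rises), coda /∅/ ok → permitted
/tjo.rul/ — σ1 onset /tj/ (1→5 rises), coda /∅/ ok; σ2 onset /r/, coda /l/ ok → permitted
/tfo/ — σ1 onset /tf/ (1→2 rises), coda /∅/ ok → permitted
Permitted: /dru/, /te.ljeb/, /tluv/, /nju.ksi/, /pwi/, /tjo.rul/, /tfo/ → 7.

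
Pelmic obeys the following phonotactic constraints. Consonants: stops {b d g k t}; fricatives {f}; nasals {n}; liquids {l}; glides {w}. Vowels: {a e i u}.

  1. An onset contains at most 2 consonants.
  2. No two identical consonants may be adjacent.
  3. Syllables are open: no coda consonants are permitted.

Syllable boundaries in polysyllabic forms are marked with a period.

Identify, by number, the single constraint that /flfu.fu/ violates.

1

/flfu.fu/: syllable 1 onset /flf/ has 3 consonants (> 2).
This is a violation of constraint 1: "An onset contains at most 2 consonants."
The remaining constraints (2, 3) are satisfied.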